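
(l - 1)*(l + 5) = l^2 + 4*l - 5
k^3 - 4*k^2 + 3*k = k*(k - 3)*(k - 1)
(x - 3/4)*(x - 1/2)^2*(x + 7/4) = x^4 - 33*x^2/16 + 25*x/16 - 21/64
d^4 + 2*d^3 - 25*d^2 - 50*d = d*(d - 5)*(d + 2)*(d + 5)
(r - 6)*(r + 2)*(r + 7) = r^3 + 3*r^2 - 40*r - 84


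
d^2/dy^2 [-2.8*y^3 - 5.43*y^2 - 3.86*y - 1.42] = -16.8*y - 10.86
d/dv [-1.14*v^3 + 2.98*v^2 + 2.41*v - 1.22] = -3.42*v^2 + 5.96*v + 2.41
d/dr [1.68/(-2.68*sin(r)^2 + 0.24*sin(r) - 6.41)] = (9.0048*sin(r) - 0.4032)*cos(r)/(2.68*sin(r)^2 - 0.24*sin(r) + 6.41)^2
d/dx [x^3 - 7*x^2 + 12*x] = 3*x^2 - 14*x + 12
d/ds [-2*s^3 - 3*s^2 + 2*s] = -6*s^2 - 6*s + 2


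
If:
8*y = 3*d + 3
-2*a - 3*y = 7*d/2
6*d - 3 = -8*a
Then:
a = 33/40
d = -3/5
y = 3/20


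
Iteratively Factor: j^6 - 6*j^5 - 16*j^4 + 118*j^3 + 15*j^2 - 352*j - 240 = (j - 5)*(j^5 - j^4 - 21*j^3 + 13*j^2 + 80*j + 48) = (j - 5)*(j - 3)*(j^4 + 2*j^3 - 15*j^2 - 32*j - 16) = (j - 5)*(j - 4)*(j - 3)*(j^3 + 6*j^2 + 9*j + 4) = (j - 5)*(j - 4)*(j - 3)*(j + 1)*(j^2 + 5*j + 4) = (j - 5)*(j - 4)*(j - 3)*(j + 1)^2*(j + 4)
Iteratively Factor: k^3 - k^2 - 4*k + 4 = (k - 1)*(k^2 - 4) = (k - 1)*(k + 2)*(k - 2)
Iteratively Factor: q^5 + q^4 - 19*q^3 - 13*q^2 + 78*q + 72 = (q + 2)*(q^4 - q^3 - 17*q^2 + 21*q + 36) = (q + 1)*(q + 2)*(q^3 - 2*q^2 - 15*q + 36) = (q + 1)*(q + 2)*(q + 4)*(q^2 - 6*q + 9) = (q - 3)*(q + 1)*(q + 2)*(q + 4)*(q - 3)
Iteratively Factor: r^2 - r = (r)*(r - 1)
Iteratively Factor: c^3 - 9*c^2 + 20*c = (c)*(c^2 - 9*c + 20) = c*(c - 5)*(c - 4)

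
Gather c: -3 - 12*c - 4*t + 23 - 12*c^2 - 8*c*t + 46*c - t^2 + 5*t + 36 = -12*c^2 + c*(34 - 8*t) - t^2 + t + 56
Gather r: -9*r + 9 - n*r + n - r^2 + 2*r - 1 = n - r^2 + r*(-n - 7) + 8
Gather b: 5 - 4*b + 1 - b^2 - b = -b^2 - 5*b + 6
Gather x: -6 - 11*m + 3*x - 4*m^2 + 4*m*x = -4*m^2 - 11*m + x*(4*m + 3) - 6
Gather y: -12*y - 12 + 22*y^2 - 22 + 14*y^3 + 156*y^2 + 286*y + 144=14*y^3 + 178*y^2 + 274*y + 110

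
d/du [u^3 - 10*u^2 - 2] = u*(3*u - 20)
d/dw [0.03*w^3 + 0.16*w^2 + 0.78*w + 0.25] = 0.09*w^2 + 0.32*w + 0.78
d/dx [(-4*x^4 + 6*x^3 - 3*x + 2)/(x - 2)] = 4*(-3*x^4 + 11*x^3 - 9*x^2 + 1)/(x^2 - 4*x + 4)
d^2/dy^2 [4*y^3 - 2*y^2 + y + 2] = 24*y - 4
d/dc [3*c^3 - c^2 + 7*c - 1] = 9*c^2 - 2*c + 7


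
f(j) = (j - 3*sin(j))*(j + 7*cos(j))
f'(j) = (1 - 7*sin(j))*(j - 3*sin(j)) + (1 - 3*cos(j))*(j + 7*cos(j)) = -(j - 3*sin(j))*(7*sin(j) - 1) - (j + 7*cos(j))*(3*cos(j) - 1)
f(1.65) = -1.47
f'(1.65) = 9.37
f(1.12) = -6.59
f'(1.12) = 7.10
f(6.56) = 76.31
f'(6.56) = -30.31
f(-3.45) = 44.13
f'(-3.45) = -34.14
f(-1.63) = -2.79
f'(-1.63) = 8.49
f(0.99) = -7.33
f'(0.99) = 4.24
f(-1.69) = -3.25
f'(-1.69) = 6.82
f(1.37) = -4.34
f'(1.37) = 10.31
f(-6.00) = -4.93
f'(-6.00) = 5.18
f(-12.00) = 82.92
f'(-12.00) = 46.84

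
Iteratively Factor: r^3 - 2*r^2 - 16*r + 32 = (r - 4)*(r^2 + 2*r - 8) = (r - 4)*(r - 2)*(r + 4)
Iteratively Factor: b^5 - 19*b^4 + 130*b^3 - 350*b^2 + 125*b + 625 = (b - 5)*(b^4 - 14*b^3 + 60*b^2 - 50*b - 125) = (b - 5)*(b + 1)*(b^3 - 15*b^2 + 75*b - 125) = (b - 5)^2*(b + 1)*(b^2 - 10*b + 25) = (b - 5)^3*(b + 1)*(b - 5)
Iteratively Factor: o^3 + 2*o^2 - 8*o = (o + 4)*(o^2 - 2*o) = o*(o + 4)*(o - 2)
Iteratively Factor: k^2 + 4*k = (k)*(k + 4)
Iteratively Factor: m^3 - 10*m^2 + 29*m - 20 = (m - 5)*(m^2 - 5*m + 4) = (m - 5)*(m - 4)*(m - 1)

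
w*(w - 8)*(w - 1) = w^3 - 9*w^2 + 8*w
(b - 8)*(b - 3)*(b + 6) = b^3 - 5*b^2 - 42*b + 144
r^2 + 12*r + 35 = (r + 5)*(r + 7)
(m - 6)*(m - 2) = m^2 - 8*m + 12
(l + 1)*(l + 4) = l^2 + 5*l + 4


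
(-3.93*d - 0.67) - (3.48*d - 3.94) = 3.27 - 7.41*d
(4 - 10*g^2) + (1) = 5 - 10*g^2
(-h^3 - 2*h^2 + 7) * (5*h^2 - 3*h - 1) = -5*h^5 - 7*h^4 + 7*h^3 + 37*h^2 - 21*h - 7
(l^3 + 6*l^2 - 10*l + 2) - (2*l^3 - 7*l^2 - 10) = -l^3 + 13*l^2 - 10*l + 12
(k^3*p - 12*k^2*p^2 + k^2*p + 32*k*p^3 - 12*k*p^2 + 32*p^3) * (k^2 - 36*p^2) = k^5*p - 12*k^4*p^2 + k^4*p - 4*k^3*p^3 - 12*k^3*p^2 + 432*k^2*p^4 - 4*k^2*p^3 - 1152*k*p^5 + 432*k*p^4 - 1152*p^5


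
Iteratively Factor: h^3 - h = (h)*(h^2 - 1) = h*(h + 1)*(h - 1)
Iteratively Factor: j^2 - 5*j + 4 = (j - 1)*(j - 4)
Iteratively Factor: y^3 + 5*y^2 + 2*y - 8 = (y + 2)*(y^2 + 3*y - 4) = (y + 2)*(y + 4)*(y - 1)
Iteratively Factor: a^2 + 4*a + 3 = (a + 1)*(a + 3)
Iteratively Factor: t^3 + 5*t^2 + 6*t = (t)*(t^2 + 5*t + 6) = t*(t + 3)*(t + 2)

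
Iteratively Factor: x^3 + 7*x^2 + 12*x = (x + 4)*(x^2 + 3*x) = (x + 3)*(x + 4)*(x)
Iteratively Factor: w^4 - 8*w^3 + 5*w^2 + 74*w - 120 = (w - 2)*(w^3 - 6*w^2 - 7*w + 60) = (w - 5)*(w - 2)*(w^2 - w - 12) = (w - 5)*(w - 4)*(w - 2)*(w + 3)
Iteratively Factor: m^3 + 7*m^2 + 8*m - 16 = (m - 1)*(m^2 + 8*m + 16) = (m - 1)*(m + 4)*(m + 4)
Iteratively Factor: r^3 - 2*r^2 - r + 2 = (r + 1)*(r^2 - 3*r + 2) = (r - 1)*(r + 1)*(r - 2)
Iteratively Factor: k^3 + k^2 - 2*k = (k + 2)*(k^2 - k) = (k - 1)*(k + 2)*(k)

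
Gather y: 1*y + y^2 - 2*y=y^2 - y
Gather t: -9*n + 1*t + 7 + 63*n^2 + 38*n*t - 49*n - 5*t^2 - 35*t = 63*n^2 - 58*n - 5*t^2 + t*(38*n - 34) + 7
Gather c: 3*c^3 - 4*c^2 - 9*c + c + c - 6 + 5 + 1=3*c^3 - 4*c^2 - 7*c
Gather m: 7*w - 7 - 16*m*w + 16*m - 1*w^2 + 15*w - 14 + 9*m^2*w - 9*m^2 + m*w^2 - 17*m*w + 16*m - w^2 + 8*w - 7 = m^2*(9*w - 9) + m*(w^2 - 33*w + 32) - 2*w^2 + 30*w - 28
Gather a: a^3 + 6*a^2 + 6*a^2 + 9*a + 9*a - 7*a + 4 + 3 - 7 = a^3 + 12*a^2 + 11*a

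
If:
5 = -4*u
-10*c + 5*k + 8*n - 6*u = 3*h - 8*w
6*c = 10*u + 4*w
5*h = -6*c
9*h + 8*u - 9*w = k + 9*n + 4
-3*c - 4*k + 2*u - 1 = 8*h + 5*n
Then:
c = -23325/9908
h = 13995/4954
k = -39431/4954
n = 25365/9908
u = -5/4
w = -4025/9908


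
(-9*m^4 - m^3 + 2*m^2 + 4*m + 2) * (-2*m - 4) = 18*m^5 + 38*m^4 - 16*m^2 - 20*m - 8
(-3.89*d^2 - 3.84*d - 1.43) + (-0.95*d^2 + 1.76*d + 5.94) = -4.84*d^2 - 2.08*d + 4.51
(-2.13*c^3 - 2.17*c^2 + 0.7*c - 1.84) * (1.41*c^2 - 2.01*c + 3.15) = -3.0033*c^5 + 1.2216*c^4 - 1.3608*c^3 - 10.8369*c^2 + 5.9034*c - 5.796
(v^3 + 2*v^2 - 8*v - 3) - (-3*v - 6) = v^3 + 2*v^2 - 5*v + 3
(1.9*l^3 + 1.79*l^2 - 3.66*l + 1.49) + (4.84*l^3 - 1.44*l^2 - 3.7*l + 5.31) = 6.74*l^3 + 0.35*l^2 - 7.36*l + 6.8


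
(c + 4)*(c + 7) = c^2 + 11*c + 28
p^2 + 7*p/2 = p*(p + 7/2)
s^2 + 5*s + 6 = (s + 2)*(s + 3)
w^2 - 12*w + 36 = (w - 6)^2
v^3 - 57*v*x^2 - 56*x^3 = (v - 8*x)*(v + x)*(v + 7*x)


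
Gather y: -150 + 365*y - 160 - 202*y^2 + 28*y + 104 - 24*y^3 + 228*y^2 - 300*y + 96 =-24*y^3 + 26*y^2 + 93*y - 110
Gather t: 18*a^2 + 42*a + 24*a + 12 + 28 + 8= 18*a^2 + 66*a + 48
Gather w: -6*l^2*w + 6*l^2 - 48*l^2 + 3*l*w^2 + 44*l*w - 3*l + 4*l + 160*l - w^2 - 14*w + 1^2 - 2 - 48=-42*l^2 + 161*l + w^2*(3*l - 1) + w*(-6*l^2 + 44*l - 14) - 49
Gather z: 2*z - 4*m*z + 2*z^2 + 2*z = 2*z^2 + z*(4 - 4*m)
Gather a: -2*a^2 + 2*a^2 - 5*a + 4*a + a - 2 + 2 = 0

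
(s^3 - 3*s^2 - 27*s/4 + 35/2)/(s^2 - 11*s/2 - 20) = (s^2 - 11*s/2 + 7)/(s - 8)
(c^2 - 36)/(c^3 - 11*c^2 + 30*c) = (c + 6)/(c*(c - 5))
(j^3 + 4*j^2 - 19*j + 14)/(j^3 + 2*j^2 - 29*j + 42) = (j - 1)/(j - 3)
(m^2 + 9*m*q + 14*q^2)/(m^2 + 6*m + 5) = (m^2 + 9*m*q + 14*q^2)/(m^2 + 6*m + 5)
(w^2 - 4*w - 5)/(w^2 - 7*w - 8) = (w - 5)/(w - 8)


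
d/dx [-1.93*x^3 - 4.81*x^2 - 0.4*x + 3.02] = -5.79*x^2 - 9.62*x - 0.4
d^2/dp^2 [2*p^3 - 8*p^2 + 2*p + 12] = 12*p - 16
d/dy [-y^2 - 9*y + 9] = -2*y - 9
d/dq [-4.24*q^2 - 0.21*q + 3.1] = -8.48*q - 0.21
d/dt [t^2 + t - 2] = 2*t + 1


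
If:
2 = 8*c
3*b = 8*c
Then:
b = 2/3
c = 1/4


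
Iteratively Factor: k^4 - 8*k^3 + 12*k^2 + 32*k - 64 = (k - 4)*(k^3 - 4*k^2 - 4*k + 16) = (k - 4)*(k + 2)*(k^2 - 6*k + 8) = (k - 4)^2*(k + 2)*(k - 2)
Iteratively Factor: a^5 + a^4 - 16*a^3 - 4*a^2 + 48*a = (a)*(a^4 + a^3 - 16*a^2 - 4*a + 48) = a*(a - 3)*(a^3 + 4*a^2 - 4*a - 16) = a*(a - 3)*(a - 2)*(a^2 + 6*a + 8) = a*(a - 3)*(a - 2)*(a + 4)*(a + 2)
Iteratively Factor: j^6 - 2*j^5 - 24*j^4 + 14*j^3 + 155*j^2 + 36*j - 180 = (j - 3)*(j^5 + j^4 - 21*j^3 - 49*j^2 + 8*j + 60) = (j - 3)*(j + 2)*(j^4 - j^3 - 19*j^2 - 11*j + 30) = (j - 5)*(j - 3)*(j + 2)*(j^3 + 4*j^2 + j - 6) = (j - 5)*(j - 3)*(j + 2)*(j + 3)*(j^2 + j - 2) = (j - 5)*(j - 3)*(j + 2)^2*(j + 3)*(j - 1)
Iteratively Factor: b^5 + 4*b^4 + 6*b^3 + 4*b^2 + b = (b + 1)*(b^4 + 3*b^3 + 3*b^2 + b) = (b + 1)^2*(b^3 + 2*b^2 + b) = b*(b + 1)^2*(b^2 + 2*b + 1) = b*(b + 1)^3*(b + 1)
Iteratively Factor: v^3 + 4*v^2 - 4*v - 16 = (v + 2)*(v^2 + 2*v - 8) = (v - 2)*(v + 2)*(v + 4)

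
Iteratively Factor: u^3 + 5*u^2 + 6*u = (u)*(u^2 + 5*u + 6) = u*(u + 3)*(u + 2)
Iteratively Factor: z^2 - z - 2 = (z - 2)*(z + 1)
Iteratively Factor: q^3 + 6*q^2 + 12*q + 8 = (q + 2)*(q^2 + 4*q + 4) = (q + 2)^2*(q + 2)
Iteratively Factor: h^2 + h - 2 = (h - 1)*(h + 2)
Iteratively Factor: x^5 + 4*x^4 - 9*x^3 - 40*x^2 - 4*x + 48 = (x + 2)*(x^4 + 2*x^3 - 13*x^2 - 14*x + 24) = (x - 3)*(x + 2)*(x^3 + 5*x^2 + 2*x - 8) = (x - 3)*(x + 2)^2*(x^2 + 3*x - 4) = (x - 3)*(x - 1)*(x + 2)^2*(x + 4)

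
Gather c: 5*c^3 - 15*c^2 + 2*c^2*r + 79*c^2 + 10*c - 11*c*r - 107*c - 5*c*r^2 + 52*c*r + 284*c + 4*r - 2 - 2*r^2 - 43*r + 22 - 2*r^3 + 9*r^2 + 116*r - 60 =5*c^3 + c^2*(2*r + 64) + c*(-5*r^2 + 41*r + 187) - 2*r^3 + 7*r^2 + 77*r - 40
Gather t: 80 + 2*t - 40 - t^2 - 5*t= -t^2 - 3*t + 40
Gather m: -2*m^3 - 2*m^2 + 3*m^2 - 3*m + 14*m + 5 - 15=-2*m^3 + m^2 + 11*m - 10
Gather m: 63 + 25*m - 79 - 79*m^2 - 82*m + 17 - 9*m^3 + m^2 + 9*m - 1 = -9*m^3 - 78*m^2 - 48*m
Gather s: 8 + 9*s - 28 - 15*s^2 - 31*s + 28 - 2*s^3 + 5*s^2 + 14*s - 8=-2*s^3 - 10*s^2 - 8*s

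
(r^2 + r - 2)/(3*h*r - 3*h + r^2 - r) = (r + 2)/(3*h + r)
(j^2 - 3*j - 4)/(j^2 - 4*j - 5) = (j - 4)/(j - 5)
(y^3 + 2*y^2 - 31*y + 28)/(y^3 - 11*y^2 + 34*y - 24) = (y + 7)/(y - 6)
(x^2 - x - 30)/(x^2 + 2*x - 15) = (x - 6)/(x - 3)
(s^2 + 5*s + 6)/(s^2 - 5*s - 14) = (s + 3)/(s - 7)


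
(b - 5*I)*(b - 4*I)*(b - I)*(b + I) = b^4 - 9*I*b^3 - 19*b^2 - 9*I*b - 20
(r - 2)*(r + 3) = r^2 + r - 6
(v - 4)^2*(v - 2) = v^3 - 10*v^2 + 32*v - 32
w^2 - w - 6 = (w - 3)*(w + 2)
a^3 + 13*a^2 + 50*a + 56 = (a + 2)*(a + 4)*(a + 7)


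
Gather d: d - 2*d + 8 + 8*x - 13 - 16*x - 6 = -d - 8*x - 11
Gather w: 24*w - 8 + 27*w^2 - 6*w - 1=27*w^2 + 18*w - 9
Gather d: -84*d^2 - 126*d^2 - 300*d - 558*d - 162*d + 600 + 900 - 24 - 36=-210*d^2 - 1020*d + 1440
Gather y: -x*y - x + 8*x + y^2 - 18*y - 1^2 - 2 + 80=7*x + y^2 + y*(-x - 18) + 77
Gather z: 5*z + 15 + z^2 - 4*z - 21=z^2 + z - 6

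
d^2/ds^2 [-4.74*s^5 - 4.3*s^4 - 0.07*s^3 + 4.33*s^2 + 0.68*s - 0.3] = -94.8*s^3 - 51.6*s^2 - 0.42*s + 8.66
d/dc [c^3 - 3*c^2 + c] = 3*c^2 - 6*c + 1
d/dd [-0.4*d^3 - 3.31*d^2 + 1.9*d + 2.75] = -1.2*d^2 - 6.62*d + 1.9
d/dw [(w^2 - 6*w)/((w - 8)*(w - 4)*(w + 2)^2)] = 2*(-w^4 + 15*w^3 - 78*w^2 + 160*w - 192)/(w^7 - 18*w^6 + 76*w^5 + 200*w^4 - 1280*w^3 - 1408*w^2 + 6144*w + 8192)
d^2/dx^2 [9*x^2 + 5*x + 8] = 18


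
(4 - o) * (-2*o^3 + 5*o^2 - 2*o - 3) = 2*o^4 - 13*o^3 + 22*o^2 - 5*o - 12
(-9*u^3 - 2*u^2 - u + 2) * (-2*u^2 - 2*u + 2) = 18*u^5 + 22*u^4 - 12*u^3 - 6*u^2 - 6*u + 4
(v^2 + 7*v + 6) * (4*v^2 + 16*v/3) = 4*v^4 + 100*v^3/3 + 184*v^2/3 + 32*v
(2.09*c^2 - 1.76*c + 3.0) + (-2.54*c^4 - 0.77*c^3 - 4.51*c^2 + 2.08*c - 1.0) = -2.54*c^4 - 0.77*c^3 - 2.42*c^2 + 0.32*c + 2.0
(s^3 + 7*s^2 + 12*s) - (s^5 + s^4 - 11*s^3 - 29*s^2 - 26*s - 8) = -s^5 - s^4 + 12*s^3 + 36*s^2 + 38*s + 8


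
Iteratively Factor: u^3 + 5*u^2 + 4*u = (u + 1)*(u^2 + 4*u) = u*(u + 1)*(u + 4)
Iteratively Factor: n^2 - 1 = (n + 1)*(n - 1)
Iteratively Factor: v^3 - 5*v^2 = (v)*(v^2 - 5*v) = v*(v - 5)*(v)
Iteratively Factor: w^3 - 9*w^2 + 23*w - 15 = (w - 5)*(w^2 - 4*w + 3) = (w - 5)*(w - 3)*(w - 1)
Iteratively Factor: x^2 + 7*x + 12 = (x + 3)*(x + 4)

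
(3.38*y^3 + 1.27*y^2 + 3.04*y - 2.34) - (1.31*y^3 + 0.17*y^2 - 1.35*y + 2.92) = 2.07*y^3 + 1.1*y^2 + 4.39*y - 5.26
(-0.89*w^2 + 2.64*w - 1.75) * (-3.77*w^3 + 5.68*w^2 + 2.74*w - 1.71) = 3.3553*w^5 - 15.008*w^4 + 19.1541*w^3 - 1.1845*w^2 - 9.3094*w + 2.9925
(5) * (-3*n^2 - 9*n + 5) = -15*n^2 - 45*n + 25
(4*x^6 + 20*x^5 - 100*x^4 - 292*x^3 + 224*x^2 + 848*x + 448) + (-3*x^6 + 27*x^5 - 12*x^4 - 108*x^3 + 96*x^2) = x^6 + 47*x^5 - 112*x^4 - 400*x^3 + 320*x^2 + 848*x + 448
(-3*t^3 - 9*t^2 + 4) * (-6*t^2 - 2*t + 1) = 18*t^5 + 60*t^4 + 15*t^3 - 33*t^2 - 8*t + 4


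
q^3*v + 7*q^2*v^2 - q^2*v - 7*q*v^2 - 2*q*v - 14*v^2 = (q - 2)*(q + 7*v)*(q*v + v)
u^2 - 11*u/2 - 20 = (u - 8)*(u + 5/2)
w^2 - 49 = (w - 7)*(w + 7)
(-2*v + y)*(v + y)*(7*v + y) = -14*v^3 - 9*v^2*y + 6*v*y^2 + y^3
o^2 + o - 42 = (o - 6)*(o + 7)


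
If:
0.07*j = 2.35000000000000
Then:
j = 33.57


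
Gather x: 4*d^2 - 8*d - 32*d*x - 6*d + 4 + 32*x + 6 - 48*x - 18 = 4*d^2 - 14*d + x*(-32*d - 16) - 8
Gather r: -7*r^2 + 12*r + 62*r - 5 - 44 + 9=-7*r^2 + 74*r - 40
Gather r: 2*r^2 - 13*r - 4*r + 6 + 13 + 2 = 2*r^2 - 17*r + 21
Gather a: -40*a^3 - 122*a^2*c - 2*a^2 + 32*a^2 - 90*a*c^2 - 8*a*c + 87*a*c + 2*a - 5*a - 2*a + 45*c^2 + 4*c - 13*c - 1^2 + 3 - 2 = -40*a^3 + a^2*(30 - 122*c) + a*(-90*c^2 + 79*c - 5) + 45*c^2 - 9*c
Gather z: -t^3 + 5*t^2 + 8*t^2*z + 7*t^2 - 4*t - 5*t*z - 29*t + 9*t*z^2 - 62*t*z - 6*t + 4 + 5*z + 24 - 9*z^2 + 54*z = -t^3 + 12*t^2 - 39*t + z^2*(9*t - 9) + z*(8*t^2 - 67*t + 59) + 28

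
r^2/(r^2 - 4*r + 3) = r^2/(r^2 - 4*r + 3)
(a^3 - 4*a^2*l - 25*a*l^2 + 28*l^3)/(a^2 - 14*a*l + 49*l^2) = (a^2 + 3*a*l - 4*l^2)/(a - 7*l)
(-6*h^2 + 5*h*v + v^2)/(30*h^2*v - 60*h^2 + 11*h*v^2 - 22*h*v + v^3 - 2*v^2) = (-h + v)/(5*h*v - 10*h + v^2 - 2*v)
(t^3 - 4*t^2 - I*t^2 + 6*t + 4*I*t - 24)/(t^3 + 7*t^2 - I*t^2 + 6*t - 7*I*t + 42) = (t - 4)/(t + 7)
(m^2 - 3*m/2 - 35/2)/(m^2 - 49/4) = 2*(m - 5)/(2*m - 7)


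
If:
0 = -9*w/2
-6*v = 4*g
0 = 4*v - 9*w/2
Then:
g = 0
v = 0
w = 0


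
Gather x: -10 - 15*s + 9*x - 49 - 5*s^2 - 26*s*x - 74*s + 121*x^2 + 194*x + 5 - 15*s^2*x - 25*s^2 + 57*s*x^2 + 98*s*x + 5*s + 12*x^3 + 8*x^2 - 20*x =-30*s^2 - 84*s + 12*x^3 + x^2*(57*s + 129) + x*(-15*s^2 + 72*s + 183) - 54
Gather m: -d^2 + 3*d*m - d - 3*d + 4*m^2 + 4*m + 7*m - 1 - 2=-d^2 - 4*d + 4*m^2 + m*(3*d + 11) - 3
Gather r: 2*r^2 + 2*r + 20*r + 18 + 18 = 2*r^2 + 22*r + 36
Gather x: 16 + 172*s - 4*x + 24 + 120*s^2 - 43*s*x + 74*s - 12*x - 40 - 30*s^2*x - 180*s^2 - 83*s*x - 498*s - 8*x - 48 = -60*s^2 - 252*s + x*(-30*s^2 - 126*s - 24) - 48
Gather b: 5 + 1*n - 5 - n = 0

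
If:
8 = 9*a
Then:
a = 8/9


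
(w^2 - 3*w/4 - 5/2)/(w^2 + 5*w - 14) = (w + 5/4)/(w + 7)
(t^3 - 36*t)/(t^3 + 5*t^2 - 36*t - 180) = t/(t + 5)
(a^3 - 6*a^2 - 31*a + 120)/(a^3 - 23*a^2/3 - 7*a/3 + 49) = 3*(a^2 - 3*a - 40)/(3*a^2 - 14*a - 49)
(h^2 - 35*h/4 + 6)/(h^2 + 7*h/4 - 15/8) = 2*(h - 8)/(2*h + 5)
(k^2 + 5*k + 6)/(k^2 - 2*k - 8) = (k + 3)/(k - 4)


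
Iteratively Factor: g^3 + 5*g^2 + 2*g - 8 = (g - 1)*(g^2 + 6*g + 8) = (g - 1)*(g + 2)*(g + 4)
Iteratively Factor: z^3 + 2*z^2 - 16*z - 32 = (z - 4)*(z^2 + 6*z + 8) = (z - 4)*(z + 2)*(z + 4)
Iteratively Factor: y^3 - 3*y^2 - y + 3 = (y - 1)*(y^2 - 2*y - 3) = (y - 1)*(y + 1)*(y - 3)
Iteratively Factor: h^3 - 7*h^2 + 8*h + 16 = (h - 4)*(h^2 - 3*h - 4) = (h - 4)^2*(h + 1)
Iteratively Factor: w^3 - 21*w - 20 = (w - 5)*(w^2 + 5*w + 4) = (w - 5)*(w + 4)*(w + 1)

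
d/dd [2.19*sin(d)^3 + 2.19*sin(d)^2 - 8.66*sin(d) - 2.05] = (6.57*sin(d)^2 + 4.38*sin(d) - 8.66)*cos(d)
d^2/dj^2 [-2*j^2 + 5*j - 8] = -4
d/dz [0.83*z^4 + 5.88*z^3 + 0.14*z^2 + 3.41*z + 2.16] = 3.32*z^3 + 17.64*z^2 + 0.28*z + 3.41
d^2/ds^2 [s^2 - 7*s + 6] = 2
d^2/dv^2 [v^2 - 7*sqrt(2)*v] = 2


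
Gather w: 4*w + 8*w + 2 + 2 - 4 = 12*w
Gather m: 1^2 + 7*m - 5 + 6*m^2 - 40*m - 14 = 6*m^2 - 33*m - 18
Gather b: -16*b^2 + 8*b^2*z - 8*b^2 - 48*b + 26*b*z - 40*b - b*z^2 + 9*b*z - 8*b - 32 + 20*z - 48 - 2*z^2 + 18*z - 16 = b^2*(8*z - 24) + b*(-z^2 + 35*z - 96) - 2*z^2 + 38*z - 96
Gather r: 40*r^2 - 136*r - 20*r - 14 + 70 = 40*r^2 - 156*r + 56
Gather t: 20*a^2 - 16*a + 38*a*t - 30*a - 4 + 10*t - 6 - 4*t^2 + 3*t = 20*a^2 - 46*a - 4*t^2 + t*(38*a + 13) - 10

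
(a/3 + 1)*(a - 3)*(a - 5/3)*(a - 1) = a^4/3 - 8*a^3/9 - 22*a^2/9 + 8*a - 5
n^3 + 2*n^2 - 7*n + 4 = (n - 1)^2*(n + 4)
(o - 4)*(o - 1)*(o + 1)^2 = o^4 - 3*o^3 - 5*o^2 + 3*o + 4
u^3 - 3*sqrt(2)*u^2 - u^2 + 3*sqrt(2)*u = u*(u - 1)*(u - 3*sqrt(2))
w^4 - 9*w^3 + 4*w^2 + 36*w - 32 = (w - 8)*(w - 2)*(w - 1)*(w + 2)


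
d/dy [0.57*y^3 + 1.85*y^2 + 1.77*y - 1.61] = 1.71*y^2 + 3.7*y + 1.77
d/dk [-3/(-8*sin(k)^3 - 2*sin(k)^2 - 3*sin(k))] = 3*(-4*sin(k) + 12*cos(2*k) - 15)*cos(k)/((8*sin(k)^2 + 2*sin(k) + 3)^2*sin(k)^2)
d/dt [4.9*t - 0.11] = 4.90000000000000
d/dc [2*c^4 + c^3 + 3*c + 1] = 8*c^3 + 3*c^2 + 3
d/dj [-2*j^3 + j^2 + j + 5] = -6*j^2 + 2*j + 1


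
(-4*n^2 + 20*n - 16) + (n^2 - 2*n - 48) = -3*n^2 + 18*n - 64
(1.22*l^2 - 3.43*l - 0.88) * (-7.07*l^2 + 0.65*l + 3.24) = -8.6254*l^4 + 25.0431*l^3 + 7.9449*l^2 - 11.6852*l - 2.8512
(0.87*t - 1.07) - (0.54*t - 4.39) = 0.33*t + 3.32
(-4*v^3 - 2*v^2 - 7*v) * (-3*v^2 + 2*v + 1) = 12*v^5 - 2*v^4 + 13*v^3 - 16*v^2 - 7*v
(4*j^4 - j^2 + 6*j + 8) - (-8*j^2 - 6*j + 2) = 4*j^4 + 7*j^2 + 12*j + 6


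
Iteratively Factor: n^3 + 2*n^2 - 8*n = (n - 2)*(n^2 + 4*n) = (n - 2)*(n + 4)*(n)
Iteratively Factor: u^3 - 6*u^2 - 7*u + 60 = (u - 4)*(u^2 - 2*u - 15) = (u - 4)*(u + 3)*(u - 5)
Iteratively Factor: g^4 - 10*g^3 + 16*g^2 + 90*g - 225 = (g + 3)*(g^3 - 13*g^2 + 55*g - 75) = (g - 5)*(g + 3)*(g^2 - 8*g + 15) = (g - 5)*(g - 3)*(g + 3)*(g - 5)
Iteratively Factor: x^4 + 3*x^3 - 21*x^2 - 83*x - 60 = (x + 4)*(x^3 - x^2 - 17*x - 15) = (x - 5)*(x + 4)*(x^2 + 4*x + 3) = (x - 5)*(x + 3)*(x + 4)*(x + 1)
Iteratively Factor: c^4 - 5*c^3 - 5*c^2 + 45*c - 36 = (c - 1)*(c^3 - 4*c^2 - 9*c + 36) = (c - 4)*(c - 1)*(c^2 - 9) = (c - 4)*(c - 1)*(c + 3)*(c - 3)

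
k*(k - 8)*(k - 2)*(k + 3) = k^4 - 7*k^3 - 14*k^2 + 48*k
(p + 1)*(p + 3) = p^2 + 4*p + 3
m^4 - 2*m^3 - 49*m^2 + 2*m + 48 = (m - 8)*(m - 1)*(m + 1)*(m + 6)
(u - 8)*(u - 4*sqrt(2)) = u^2 - 8*u - 4*sqrt(2)*u + 32*sqrt(2)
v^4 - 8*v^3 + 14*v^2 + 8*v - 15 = (v - 5)*(v - 3)*(v - 1)*(v + 1)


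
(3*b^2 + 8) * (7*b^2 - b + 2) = 21*b^4 - 3*b^3 + 62*b^2 - 8*b + 16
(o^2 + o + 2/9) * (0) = 0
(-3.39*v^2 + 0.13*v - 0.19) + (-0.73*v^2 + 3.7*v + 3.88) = -4.12*v^2 + 3.83*v + 3.69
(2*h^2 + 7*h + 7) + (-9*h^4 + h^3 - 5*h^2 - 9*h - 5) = -9*h^4 + h^3 - 3*h^2 - 2*h + 2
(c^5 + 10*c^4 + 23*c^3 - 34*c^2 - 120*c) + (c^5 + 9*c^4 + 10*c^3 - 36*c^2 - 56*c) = 2*c^5 + 19*c^4 + 33*c^3 - 70*c^2 - 176*c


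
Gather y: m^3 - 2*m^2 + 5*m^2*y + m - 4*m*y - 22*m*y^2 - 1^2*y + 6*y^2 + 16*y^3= m^3 - 2*m^2 + m + 16*y^3 + y^2*(6 - 22*m) + y*(5*m^2 - 4*m - 1)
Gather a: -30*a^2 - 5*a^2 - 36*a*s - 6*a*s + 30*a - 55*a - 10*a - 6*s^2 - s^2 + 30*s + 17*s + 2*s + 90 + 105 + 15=-35*a^2 + a*(-42*s - 35) - 7*s^2 + 49*s + 210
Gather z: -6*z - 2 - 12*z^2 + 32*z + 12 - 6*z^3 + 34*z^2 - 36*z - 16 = -6*z^3 + 22*z^2 - 10*z - 6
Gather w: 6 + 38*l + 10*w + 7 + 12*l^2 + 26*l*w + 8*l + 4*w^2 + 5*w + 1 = 12*l^2 + 46*l + 4*w^2 + w*(26*l + 15) + 14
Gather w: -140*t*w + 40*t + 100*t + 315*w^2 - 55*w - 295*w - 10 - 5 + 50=140*t + 315*w^2 + w*(-140*t - 350) + 35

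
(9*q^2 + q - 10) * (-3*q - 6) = -27*q^3 - 57*q^2 + 24*q + 60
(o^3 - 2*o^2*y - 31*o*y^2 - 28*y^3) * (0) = 0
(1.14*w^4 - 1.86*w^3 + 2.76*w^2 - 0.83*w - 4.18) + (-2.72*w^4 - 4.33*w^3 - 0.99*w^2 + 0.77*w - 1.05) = -1.58*w^4 - 6.19*w^3 + 1.77*w^2 - 0.0599999999999999*w - 5.23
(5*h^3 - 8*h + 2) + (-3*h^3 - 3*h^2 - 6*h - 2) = 2*h^3 - 3*h^2 - 14*h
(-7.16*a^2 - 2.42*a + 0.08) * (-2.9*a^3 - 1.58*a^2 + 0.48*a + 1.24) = 20.764*a^5 + 18.3308*a^4 + 0.1548*a^3 - 10.1664*a^2 - 2.9624*a + 0.0992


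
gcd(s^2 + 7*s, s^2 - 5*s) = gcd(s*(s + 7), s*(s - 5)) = s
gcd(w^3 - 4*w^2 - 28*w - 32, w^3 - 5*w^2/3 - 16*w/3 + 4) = w + 2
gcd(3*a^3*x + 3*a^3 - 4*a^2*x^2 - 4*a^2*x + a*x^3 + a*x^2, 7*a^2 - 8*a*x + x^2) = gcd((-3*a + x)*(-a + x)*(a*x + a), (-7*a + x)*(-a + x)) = -a + x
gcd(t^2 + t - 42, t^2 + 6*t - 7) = t + 7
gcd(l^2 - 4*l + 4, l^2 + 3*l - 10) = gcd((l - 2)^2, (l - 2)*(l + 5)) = l - 2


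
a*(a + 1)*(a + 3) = a^3 + 4*a^2 + 3*a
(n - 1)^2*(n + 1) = n^3 - n^2 - n + 1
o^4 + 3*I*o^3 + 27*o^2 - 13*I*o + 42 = (o - 3*I)*(o - 2*I)*(o + I)*(o + 7*I)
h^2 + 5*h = h*(h + 5)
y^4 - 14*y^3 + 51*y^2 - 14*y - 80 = (y - 8)*(y - 5)*(y - 2)*(y + 1)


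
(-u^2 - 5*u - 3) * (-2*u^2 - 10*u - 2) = 2*u^4 + 20*u^3 + 58*u^2 + 40*u + 6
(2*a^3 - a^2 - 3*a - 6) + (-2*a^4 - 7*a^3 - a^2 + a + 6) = -2*a^4 - 5*a^3 - 2*a^2 - 2*a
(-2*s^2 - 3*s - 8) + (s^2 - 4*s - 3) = -s^2 - 7*s - 11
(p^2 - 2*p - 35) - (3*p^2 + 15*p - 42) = -2*p^2 - 17*p + 7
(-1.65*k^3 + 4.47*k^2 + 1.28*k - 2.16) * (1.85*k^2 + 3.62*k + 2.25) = -3.0525*k^5 + 2.2965*k^4 + 14.8369*k^3 + 10.6951*k^2 - 4.9392*k - 4.86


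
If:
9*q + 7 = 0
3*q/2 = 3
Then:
No Solution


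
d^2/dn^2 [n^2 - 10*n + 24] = 2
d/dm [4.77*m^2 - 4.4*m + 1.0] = 9.54*m - 4.4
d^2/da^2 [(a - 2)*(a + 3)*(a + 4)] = 6*a + 10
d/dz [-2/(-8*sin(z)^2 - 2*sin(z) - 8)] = -(8*sin(z) + 1)*cos(z)/(4*sin(z)^2 + sin(z) + 4)^2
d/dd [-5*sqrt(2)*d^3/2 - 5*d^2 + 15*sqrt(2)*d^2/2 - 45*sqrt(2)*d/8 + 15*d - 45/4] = -15*sqrt(2)*d^2/2 - 10*d + 15*sqrt(2)*d - 45*sqrt(2)/8 + 15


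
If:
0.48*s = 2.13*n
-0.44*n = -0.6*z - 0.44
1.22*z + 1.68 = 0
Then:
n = -0.88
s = -3.90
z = -1.38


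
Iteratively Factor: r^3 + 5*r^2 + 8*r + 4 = (r + 2)*(r^2 + 3*r + 2) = (r + 1)*(r + 2)*(r + 2)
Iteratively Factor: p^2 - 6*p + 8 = (p - 2)*(p - 4)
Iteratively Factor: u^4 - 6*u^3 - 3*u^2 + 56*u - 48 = (u - 4)*(u^3 - 2*u^2 - 11*u + 12) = (u - 4)*(u - 1)*(u^2 - u - 12) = (u - 4)*(u - 1)*(u + 3)*(u - 4)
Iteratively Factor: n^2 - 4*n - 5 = (n + 1)*(n - 5)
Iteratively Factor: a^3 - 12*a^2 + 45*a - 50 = (a - 5)*(a^2 - 7*a + 10) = (a - 5)^2*(a - 2)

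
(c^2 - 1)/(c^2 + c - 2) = (c + 1)/(c + 2)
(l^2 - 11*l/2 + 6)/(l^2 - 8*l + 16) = (l - 3/2)/(l - 4)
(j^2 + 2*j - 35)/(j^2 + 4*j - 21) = (j - 5)/(j - 3)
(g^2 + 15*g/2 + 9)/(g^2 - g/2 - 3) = (g + 6)/(g - 2)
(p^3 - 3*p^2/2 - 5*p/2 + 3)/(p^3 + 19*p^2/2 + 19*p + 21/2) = (p^2 - 3*p + 2)/(p^2 + 8*p + 7)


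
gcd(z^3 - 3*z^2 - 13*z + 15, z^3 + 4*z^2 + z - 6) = z^2 + 2*z - 3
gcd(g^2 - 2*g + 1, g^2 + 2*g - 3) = g - 1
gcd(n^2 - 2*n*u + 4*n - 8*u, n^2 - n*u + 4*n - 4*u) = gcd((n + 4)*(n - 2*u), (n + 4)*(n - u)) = n + 4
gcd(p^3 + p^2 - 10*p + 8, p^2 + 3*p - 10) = p - 2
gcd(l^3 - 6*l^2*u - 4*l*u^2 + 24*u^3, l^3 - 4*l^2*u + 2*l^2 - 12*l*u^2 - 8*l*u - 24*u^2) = -l^2 + 4*l*u + 12*u^2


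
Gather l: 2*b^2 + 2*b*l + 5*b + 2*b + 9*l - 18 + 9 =2*b^2 + 7*b + l*(2*b + 9) - 9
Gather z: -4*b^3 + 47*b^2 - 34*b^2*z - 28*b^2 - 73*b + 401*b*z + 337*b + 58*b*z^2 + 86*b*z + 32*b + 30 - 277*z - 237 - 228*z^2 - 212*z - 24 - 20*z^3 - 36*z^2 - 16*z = -4*b^3 + 19*b^2 + 296*b - 20*z^3 + z^2*(58*b - 264) + z*(-34*b^2 + 487*b - 505) - 231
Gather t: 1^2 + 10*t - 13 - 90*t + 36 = 24 - 80*t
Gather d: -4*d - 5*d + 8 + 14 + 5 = 27 - 9*d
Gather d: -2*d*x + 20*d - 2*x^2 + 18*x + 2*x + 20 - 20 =d*(20 - 2*x) - 2*x^2 + 20*x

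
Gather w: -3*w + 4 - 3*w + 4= 8 - 6*w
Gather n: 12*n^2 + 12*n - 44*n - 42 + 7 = 12*n^2 - 32*n - 35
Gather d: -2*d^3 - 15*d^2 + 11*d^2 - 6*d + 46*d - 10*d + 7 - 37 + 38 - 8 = -2*d^3 - 4*d^2 + 30*d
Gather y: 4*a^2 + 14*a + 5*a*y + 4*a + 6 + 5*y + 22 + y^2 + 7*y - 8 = 4*a^2 + 18*a + y^2 + y*(5*a + 12) + 20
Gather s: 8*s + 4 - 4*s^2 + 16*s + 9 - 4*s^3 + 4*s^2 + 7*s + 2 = -4*s^3 + 31*s + 15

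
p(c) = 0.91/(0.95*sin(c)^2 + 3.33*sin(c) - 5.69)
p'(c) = 0.91*(-1.9*sin(c)*cos(c) - 3.33*cos(c))/(0.95*sin(c)^2 + 3.33*sin(c) - 5.69)^2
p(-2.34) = -0.12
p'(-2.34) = 0.02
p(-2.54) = -0.13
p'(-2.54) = 0.03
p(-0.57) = -0.13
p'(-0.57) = -0.03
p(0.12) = -0.17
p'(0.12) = -0.12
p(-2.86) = -0.14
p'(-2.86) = 0.06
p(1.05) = -0.44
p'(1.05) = -0.52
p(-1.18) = -0.11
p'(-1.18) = -0.01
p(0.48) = -0.23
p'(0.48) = -0.22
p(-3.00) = -0.15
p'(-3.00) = 0.07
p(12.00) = -0.13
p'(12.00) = -0.03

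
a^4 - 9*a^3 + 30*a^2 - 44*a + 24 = (a - 3)*(a - 2)^3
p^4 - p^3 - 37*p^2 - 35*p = p*(p - 7)*(p + 1)*(p + 5)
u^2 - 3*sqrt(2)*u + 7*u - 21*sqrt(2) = (u + 7)*(u - 3*sqrt(2))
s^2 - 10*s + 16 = (s - 8)*(s - 2)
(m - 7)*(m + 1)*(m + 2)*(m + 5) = m^4 + m^3 - 39*m^2 - 109*m - 70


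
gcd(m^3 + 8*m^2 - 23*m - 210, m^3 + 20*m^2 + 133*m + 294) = m^2 + 13*m + 42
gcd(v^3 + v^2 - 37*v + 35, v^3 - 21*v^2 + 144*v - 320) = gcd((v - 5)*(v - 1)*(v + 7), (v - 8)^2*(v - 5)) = v - 5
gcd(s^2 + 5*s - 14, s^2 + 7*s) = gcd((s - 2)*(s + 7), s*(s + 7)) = s + 7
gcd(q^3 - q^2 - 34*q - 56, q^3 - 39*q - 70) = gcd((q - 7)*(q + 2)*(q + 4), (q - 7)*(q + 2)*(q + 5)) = q^2 - 5*q - 14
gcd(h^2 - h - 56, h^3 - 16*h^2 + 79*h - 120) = h - 8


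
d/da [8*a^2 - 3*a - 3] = 16*a - 3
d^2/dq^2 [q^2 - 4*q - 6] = 2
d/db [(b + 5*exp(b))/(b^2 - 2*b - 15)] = (-2*(b - 1)*(b + 5*exp(b)) + (-5*exp(b) - 1)*(-b^2 + 2*b + 15))/(-b^2 + 2*b + 15)^2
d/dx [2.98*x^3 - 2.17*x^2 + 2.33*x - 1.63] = 8.94*x^2 - 4.34*x + 2.33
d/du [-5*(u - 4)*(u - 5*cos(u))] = -5*u + 5*(4 - u)*(5*sin(u) + 1) + 25*cos(u)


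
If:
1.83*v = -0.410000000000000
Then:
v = -0.22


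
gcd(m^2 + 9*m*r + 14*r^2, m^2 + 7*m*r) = m + 7*r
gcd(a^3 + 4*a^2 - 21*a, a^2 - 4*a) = a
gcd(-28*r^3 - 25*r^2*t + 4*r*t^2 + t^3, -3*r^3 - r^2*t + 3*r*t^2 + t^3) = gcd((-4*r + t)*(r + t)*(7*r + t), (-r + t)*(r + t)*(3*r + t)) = r + t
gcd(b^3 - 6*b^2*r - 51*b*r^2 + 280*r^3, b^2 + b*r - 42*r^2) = b + 7*r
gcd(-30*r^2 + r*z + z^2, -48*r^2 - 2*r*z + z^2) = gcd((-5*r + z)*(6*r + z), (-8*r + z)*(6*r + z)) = 6*r + z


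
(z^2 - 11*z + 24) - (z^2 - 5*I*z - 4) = -11*z + 5*I*z + 28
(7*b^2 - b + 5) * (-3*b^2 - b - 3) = -21*b^4 - 4*b^3 - 35*b^2 - 2*b - 15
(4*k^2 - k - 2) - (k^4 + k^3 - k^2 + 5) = -k^4 - k^3 + 5*k^2 - k - 7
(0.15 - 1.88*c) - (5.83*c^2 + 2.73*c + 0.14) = -5.83*c^2 - 4.61*c + 0.00999999999999998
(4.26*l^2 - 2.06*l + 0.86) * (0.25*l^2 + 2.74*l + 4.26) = 1.065*l^4 + 11.1574*l^3 + 12.7182*l^2 - 6.4192*l + 3.6636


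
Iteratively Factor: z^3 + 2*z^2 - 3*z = (z + 3)*(z^2 - z) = (z - 1)*(z + 3)*(z)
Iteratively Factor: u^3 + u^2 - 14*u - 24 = (u + 3)*(u^2 - 2*u - 8) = (u - 4)*(u + 3)*(u + 2)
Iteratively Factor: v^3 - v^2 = (v)*(v^2 - v) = v*(v - 1)*(v)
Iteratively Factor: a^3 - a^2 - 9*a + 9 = (a - 1)*(a^2 - 9) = (a - 1)*(a + 3)*(a - 3)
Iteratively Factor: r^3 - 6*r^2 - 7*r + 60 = (r - 5)*(r^2 - r - 12) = (r - 5)*(r - 4)*(r + 3)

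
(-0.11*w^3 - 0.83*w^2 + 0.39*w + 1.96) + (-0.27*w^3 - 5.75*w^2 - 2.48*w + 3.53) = -0.38*w^3 - 6.58*w^2 - 2.09*w + 5.49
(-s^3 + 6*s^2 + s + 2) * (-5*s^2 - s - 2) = 5*s^5 - 29*s^4 - 9*s^3 - 23*s^2 - 4*s - 4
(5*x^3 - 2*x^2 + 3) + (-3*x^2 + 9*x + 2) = 5*x^3 - 5*x^2 + 9*x + 5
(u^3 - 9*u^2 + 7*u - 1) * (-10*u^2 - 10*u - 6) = -10*u^5 + 80*u^4 + 14*u^3 - 6*u^2 - 32*u + 6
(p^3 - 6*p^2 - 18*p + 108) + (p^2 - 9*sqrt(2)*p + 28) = p^3 - 5*p^2 - 18*p - 9*sqrt(2)*p + 136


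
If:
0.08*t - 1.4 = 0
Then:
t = 17.50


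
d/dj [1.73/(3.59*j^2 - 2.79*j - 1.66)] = (4.8267 - 12.4214*j)/(-3.59*j^2 + 2.79*j + 1.66)^2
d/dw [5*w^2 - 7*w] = 10*w - 7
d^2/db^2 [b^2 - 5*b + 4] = 2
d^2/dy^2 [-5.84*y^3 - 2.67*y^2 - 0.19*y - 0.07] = -35.04*y - 5.34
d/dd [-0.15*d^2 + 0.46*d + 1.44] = 0.46 - 0.3*d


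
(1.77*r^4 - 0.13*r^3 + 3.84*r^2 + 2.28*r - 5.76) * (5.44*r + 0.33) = 9.6288*r^5 - 0.1231*r^4 + 20.8467*r^3 + 13.6704*r^2 - 30.582*r - 1.9008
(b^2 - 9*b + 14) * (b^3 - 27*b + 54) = b^5 - 9*b^4 - 13*b^3 + 297*b^2 - 864*b + 756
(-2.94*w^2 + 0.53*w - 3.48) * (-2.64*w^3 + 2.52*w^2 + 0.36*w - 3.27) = 7.7616*w^5 - 8.808*w^4 + 9.4644*w^3 + 1.035*w^2 - 2.9859*w + 11.3796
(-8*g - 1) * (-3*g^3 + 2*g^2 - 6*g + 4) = 24*g^4 - 13*g^3 + 46*g^2 - 26*g - 4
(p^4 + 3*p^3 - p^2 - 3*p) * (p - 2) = p^5 + p^4 - 7*p^3 - p^2 + 6*p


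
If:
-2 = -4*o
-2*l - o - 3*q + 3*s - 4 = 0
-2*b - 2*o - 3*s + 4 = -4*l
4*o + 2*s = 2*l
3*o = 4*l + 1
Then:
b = 49/16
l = 1/8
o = 1/2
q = -59/24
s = -7/8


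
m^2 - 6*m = m*(m - 6)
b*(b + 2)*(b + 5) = b^3 + 7*b^2 + 10*b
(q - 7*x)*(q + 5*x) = q^2 - 2*q*x - 35*x^2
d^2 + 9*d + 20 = (d + 4)*(d + 5)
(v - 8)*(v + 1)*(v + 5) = v^3 - 2*v^2 - 43*v - 40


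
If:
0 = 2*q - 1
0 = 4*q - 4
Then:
No Solution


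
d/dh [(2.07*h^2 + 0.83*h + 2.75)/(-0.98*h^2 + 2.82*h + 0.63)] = (6.6508*h^2 + 7.9982*h - 7.2321)/(0.9604*h^4 - 5.5272*h^3 + 6.7176*h^2 + 3.5532*h + 0.3969)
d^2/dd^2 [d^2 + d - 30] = 2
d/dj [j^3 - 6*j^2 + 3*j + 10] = 3*j^2 - 12*j + 3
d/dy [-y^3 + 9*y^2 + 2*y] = -3*y^2 + 18*y + 2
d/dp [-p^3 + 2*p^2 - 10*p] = -3*p^2 + 4*p - 10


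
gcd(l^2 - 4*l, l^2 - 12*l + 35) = 1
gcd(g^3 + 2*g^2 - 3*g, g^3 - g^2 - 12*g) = g^2 + 3*g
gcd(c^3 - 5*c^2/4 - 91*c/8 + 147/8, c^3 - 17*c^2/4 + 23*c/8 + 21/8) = c^2 - 19*c/4 + 21/4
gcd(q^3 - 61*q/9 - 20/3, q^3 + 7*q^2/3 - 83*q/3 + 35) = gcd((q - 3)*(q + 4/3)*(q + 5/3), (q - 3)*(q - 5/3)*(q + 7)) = q - 3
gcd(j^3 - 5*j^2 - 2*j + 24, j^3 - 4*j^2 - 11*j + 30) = 1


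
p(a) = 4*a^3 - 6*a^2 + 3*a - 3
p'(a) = 12*a^2 - 12*a + 3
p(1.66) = 3.74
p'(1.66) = 16.15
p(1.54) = 2.00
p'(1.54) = 12.98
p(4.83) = 322.23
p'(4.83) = 224.99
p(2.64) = 36.70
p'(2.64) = 54.96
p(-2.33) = -93.16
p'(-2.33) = 96.11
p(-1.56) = -37.47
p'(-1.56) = 50.92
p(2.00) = 11.00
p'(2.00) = 27.00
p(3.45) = 100.19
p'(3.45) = 104.43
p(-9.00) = -3432.00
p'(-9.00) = 1083.00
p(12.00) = 6081.00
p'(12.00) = 1587.00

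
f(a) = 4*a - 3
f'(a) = 4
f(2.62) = 7.48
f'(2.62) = 4.00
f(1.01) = 1.04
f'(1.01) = 4.00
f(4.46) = 14.84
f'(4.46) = 4.00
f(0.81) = 0.24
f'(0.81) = 4.00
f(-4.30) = -20.20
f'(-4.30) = 4.00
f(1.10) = 1.40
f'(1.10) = 4.00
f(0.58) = -0.68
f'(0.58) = 4.00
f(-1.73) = -9.92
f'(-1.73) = 4.00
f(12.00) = 45.00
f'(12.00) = 4.00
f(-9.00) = -39.00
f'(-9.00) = 4.00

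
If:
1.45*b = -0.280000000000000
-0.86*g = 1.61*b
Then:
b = -0.19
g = 0.36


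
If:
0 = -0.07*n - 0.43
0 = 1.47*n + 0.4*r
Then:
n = -6.14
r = 22.58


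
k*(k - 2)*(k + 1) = k^3 - k^2 - 2*k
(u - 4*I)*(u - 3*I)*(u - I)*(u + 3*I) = u^4 - 5*I*u^3 + 5*u^2 - 45*I*u - 36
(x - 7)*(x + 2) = x^2 - 5*x - 14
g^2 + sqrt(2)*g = g*(g + sqrt(2))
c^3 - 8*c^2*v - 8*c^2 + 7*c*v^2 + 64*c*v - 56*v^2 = (c - 8)*(c - 7*v)*(c - v)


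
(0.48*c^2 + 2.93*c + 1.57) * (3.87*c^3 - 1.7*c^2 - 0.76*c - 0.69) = 1.8576*c^5 + 10.5231*c^4 + 0.730100000000001*c^3 - 5.227*c^2 - 3.2149*c - 1.0833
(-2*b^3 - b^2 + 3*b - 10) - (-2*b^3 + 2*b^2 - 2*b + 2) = -3*b^2 + 5*b - 12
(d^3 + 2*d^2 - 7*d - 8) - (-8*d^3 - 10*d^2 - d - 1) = 9*d^3 + 12*d^2 - 6*d - 7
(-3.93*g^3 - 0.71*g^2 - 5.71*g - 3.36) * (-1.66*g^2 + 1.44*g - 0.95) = 6.5238*g^5 - 4.4806*g^4 + 12.1897*g^3 - 1.9703*g^2 + 0.5861*g + 3.192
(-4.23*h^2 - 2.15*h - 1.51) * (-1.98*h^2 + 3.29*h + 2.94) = 8.3754*h^4 - 9.6597*h^3 - 16.5199*h^2 - 11.2889*h - 4.4394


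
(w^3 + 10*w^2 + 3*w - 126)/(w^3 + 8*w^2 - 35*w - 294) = (w^2 + 3*w - 18)/(w^2 + w - 42)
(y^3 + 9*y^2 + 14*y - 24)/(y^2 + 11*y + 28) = (y^2 + 5*y - 6)/(y + 7)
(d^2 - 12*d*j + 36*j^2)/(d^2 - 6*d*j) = (d - 6*j)/d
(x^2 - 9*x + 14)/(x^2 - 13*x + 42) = (x - 2)/(x - 6)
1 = 1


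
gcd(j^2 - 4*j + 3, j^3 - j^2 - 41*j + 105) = j - 3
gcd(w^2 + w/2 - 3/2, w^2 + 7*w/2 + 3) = w + 3/2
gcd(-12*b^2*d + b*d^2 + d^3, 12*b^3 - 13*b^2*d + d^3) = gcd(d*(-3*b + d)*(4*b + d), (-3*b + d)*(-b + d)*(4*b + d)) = 12*b^2 - b*d - d^2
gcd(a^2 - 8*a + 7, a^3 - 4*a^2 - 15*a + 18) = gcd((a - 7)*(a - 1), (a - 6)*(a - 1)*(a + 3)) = a - 1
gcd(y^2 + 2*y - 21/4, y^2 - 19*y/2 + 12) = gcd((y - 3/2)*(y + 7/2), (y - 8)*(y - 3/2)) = y - 3/2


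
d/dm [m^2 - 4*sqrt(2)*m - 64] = 2*m - 4*sqrt(2)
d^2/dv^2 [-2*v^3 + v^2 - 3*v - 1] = 2 - 12*v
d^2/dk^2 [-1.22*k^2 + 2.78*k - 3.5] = -2.44000000000000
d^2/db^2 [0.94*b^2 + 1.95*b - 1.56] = 1.88000000000000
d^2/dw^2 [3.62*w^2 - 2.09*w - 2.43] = 7.24000000000000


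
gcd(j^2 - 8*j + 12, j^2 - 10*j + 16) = j - 2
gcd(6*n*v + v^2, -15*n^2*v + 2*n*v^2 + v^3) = v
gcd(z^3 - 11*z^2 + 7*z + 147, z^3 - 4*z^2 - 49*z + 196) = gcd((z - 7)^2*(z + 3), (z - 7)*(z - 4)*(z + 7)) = z - 7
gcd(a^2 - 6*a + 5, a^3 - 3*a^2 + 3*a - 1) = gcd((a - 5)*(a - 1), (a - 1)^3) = a - 1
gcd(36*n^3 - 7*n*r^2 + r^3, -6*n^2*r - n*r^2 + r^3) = -6*n^2 - n*r + r^2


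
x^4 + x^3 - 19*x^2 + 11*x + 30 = (x - 3)*(x - 2)*(x + 1)*(x + 5)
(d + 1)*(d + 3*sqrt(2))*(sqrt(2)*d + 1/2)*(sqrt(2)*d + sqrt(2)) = 2*d^4 + 4*d^3 + 13*sqrt(2)*d^3/2 + 5*d^2 + 13*sqrt(2)*d^2 + 6*d + 13*sqrt(2)*d/2 + 3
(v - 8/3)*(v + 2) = v^2 - 2*v/3 - 16/3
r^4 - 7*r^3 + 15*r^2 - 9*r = r*(r - 3)^2*(r - 1)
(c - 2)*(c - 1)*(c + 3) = c^3 - 7*c + 6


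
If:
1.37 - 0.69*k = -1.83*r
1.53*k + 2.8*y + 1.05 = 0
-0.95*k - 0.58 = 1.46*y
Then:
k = -0.21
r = -0.83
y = -0.26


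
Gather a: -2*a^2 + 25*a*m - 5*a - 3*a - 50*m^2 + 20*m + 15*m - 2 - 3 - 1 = -2*a^2 + a*(25*m - 8) - 50*m^2 + 35*m - 6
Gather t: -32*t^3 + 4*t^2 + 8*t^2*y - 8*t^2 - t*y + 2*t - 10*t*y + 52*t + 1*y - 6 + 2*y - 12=-32*t^3 + t^2*(8*y - 4) + t*(54 - 11*y) + 3*y - 18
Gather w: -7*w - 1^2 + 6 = 5 - 7*w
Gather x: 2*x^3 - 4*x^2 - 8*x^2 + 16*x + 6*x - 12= 2*x^3 - 12*x^2 + 22*x - 12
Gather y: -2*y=-2*y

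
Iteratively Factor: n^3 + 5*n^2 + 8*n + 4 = (n + 2)*(n^2 + 3*n + 2) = (n + 2)^2*(n + 1)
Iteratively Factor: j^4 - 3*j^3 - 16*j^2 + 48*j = (j)*(j^3 - 3*j^2 - 16*j + 48) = j*(j + 4)*(j^2 - 7*j + 12) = j*(j - 4)*(j + 4)*(j - 3)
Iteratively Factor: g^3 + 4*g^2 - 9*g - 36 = (g - 3)*(g^2 + 7*g + 12) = (g - 3)*(g + 3)*(g + 4)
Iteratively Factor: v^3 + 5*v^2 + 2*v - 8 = (v + 4)*(v^2 + v - 2) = (v - 1)*(v + 4)*(v + 2)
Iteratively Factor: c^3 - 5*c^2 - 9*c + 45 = (c + 3)*(c^2 - 8*c + 15) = (c - 5)*(c + 3)*(c - 3)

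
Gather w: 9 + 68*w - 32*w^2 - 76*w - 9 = -32*w^2 - 8*w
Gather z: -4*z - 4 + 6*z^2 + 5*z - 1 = 6*z^2 + z - 5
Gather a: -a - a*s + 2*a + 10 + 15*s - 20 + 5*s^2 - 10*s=a*(1 - s) + 5*s^2 + 5*s - 10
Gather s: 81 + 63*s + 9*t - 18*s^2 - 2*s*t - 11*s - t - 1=-18*s^2 + s*(52 - 2*t) + 8*t + 80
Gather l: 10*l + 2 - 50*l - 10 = -40*l - 8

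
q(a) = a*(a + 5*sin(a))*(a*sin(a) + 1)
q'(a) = a*(a + 5*sin(a))*(a*cos(a) + sin(a)) + a*(a*sin(a) + 1)*(5*cos(a) + 1) + (a + 5*sin(a))*(a*sin(a) + 1) = a^3*cos(a) + 3*a^2*sin(a) + 5*a^2*sin(2*a) + 5*a*cos(a) - 5*a*cos(2*a) + 7*a + 5*sin(a)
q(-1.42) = 21.72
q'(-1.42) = -32.13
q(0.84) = 6.23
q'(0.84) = 18.34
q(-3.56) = -2.43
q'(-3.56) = 14.92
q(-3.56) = -2.43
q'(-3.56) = 14.92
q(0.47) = 1.56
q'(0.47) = 7.55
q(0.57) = 2.44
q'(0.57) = 10.06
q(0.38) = 0.97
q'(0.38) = 5.61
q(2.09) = 37.83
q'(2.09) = 7.12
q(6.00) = -18.68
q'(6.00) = 124.73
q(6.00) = -18.68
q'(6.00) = 124.73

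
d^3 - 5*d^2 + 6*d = d*(d - 3)*(d - 2)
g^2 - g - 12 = (g - 4)*(g + 3)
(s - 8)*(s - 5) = s^2 - 13*s + 40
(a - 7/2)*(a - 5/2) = a^2 - 6*a + 35/4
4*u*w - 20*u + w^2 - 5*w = (4*u + w)*(w - 5)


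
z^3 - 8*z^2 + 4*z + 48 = (z - 6)*(z - 4)*(z + 2)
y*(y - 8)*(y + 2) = y^3 - 6*y^2 - 16*y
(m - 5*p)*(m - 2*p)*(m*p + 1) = m^3*p - 7*m^2*p^2 + m^2 + 10*m*p^3 - 7*m*p + 10*p^2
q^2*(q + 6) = q^3 + 6*q^2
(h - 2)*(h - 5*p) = h^2 - 5*h*p - 2*h + 10*p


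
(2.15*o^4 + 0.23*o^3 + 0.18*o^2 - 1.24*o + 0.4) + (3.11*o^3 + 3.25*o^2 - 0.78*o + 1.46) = 2.15*o^4 + 3.34*o^3 + 3.43*o^2 - 2.02*o + 1.86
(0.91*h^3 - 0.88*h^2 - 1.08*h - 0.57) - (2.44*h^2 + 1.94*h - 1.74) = 0.91*h^3 - 3.32*h^2 - 3.02*h + 1.17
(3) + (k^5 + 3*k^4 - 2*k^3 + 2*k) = k^5 + 3*k^4 - 2*k^3 + 2*k + 3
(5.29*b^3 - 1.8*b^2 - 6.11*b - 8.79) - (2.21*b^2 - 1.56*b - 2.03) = 5.29*b^3 - 4.01*b^2 - 4.55*b - 6.76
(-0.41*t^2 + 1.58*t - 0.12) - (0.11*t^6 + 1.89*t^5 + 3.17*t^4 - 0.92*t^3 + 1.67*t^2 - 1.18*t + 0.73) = -0.11*t^6 - 1.89*t^5 - 3.17*t^4 + 0.92*t^3 - 2.08*t^2 + 2.76*t - 0.85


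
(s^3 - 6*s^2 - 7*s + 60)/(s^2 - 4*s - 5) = (s^2 - s - 12)/(s + 1)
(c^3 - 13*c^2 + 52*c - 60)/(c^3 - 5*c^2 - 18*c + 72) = (c^2 - 7*c + 10)/(c^2 + c - 12)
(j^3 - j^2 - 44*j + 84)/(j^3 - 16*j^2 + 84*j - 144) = (j^2 + 5*j - 14)/(j^2 - 10*j + 24)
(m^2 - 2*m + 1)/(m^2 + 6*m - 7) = (m - 1)/(m + 7)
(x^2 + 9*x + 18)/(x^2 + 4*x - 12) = (x + 3)/(x - 2)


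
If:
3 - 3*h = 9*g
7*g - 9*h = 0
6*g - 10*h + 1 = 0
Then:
No Solution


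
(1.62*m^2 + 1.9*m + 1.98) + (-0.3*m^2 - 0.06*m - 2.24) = 1.32*m^2 + 1.84*m - 0.26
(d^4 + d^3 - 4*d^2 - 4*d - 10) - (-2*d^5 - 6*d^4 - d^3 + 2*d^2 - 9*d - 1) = 2*d^5 + 7*d^4 + 2*d^3 - 6*d^2 + 5*d - 9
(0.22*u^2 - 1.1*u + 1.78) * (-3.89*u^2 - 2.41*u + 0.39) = -0.8558*u^4 + 3.7488*u^3 - 4.1874*u^2 - 4.7188*u + 0.6942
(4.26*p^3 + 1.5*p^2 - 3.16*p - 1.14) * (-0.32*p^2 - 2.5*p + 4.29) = -1.3632*p^5 - 11.13*p^4 + 15.5366*p^3 + 14.6998*p^2 - 10.7064*p - 4.8906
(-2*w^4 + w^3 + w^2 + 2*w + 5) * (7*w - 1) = -14*w^5 + 9*w^4 + 6*w^3 + 13*w^2 + 33*w - 5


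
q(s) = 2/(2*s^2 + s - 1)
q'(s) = 2*(-4*s - 1)/(2*s^2 + s - 1)^2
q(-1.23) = 2.51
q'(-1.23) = 12.38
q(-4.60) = 0.05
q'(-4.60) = 0.03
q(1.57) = 0.36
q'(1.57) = -0.48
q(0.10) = -2.27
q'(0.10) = -3.62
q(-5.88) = 0.03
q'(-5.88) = 0.01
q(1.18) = 0.67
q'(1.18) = -1.30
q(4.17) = 0.05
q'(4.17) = -0.02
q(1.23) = 0.61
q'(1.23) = -1.12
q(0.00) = -2.00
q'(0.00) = -2.00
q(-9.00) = 0.01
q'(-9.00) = 0.00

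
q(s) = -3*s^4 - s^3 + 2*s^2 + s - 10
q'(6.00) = -2675.00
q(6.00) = -4036.00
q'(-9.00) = 8470.00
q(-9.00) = -18811.00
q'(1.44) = -35.29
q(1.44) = -20.30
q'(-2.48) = 155.66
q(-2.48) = -98.41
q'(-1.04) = 7.09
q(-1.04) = -11.26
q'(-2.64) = 190.33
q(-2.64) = -126.03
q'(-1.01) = 6.26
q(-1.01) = -11.06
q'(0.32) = 1.58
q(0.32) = -9.54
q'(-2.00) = 77.00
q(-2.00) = -44.00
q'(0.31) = 1.59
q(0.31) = -9.56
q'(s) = -12*s^3 - 3*s^2 + 4*s + 1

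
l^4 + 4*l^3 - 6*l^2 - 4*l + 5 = (l - 1)^2*(l + 1)*(l + 5)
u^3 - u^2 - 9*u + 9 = (u - 3)*(u - 1)*(u + 3)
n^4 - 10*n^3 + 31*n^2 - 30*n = n*(n - 5)*(n - 3)*(n - 2)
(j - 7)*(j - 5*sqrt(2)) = j^2 - 5*sqrt(2)*j - 7*j + 35*sqrt(2)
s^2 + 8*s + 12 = (s + 2)*(s + 6)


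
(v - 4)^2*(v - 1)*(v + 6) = v^4 - 3*v^3 - 30*v^2 + 128*v - 96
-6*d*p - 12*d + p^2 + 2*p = (-6*d + p)*(p + 2)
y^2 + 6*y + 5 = (y + 1)*(y + 5)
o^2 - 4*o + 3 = (o - 3)*(o - 1)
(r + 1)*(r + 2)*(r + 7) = r^3 + 10*r^2 + 23*r + 14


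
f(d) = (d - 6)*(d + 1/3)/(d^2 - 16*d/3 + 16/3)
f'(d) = (16/3 - 2*d)*(d - 6)*(d + 1/3)/(d^2 - 16*d/3 + 16/3)^2 + (d - 6)/(d^2 - 16*d/3 + 16/3) + (d + 1/3)/(d^2 - 16*d/3 + 16/3) = (3*d^2 + 132*d - 368)/(9*d^4 - 96*d^3 + 352*d^2 - 512*d + 256)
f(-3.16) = 0.80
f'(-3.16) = -0.08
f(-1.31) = 0.51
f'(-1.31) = -0.30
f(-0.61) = 0.20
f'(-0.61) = -0.62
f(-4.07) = 0.86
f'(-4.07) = -0.05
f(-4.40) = 0.88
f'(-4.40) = -0.04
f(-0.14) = -0.19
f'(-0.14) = -1.15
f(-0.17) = -0.16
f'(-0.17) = -1.10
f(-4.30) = 0.87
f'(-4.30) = -0.04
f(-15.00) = 0.99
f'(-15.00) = 0.00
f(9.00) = 0.73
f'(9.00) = 0.08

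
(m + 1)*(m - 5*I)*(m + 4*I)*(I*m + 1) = I*m^4 + 2*m^3 + I*m^3 + 2*m^2 + 19*I*m^2 + 20*m + 19*I*m + 20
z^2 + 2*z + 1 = (z + 1)^2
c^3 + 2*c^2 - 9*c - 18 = (c - 3)*(c + 2)*(c + 3)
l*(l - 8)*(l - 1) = l^3 - 9*l^2 + 8*l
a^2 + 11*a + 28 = (a + 4)*(a + 7)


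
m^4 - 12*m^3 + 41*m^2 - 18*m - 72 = (m - 6)*(m - 4)*(m - 3)*(m + 1)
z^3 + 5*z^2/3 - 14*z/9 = z*(z - 2/3)*(z + 7/3)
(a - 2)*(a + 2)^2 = a^3 + 2*a^2 - 4*a - 8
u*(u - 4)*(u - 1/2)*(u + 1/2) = u^4 - 4*u^3 - u^2/4 + u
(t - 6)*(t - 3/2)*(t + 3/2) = t^3 - 6*t^2 - 9*t/4 + 27/2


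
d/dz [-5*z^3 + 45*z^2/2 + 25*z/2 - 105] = -15*z^2 + 45*z + 25/2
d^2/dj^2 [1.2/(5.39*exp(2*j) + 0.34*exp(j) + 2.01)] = (1.2*(10.78*exp(j) + 0.34)*(21.56*exp(j) + 0.68)*exp(j) - (25.872*exp(j) + 0.408)*(5.39*exp(2*j) + 0.34*exp(j) + 2.01))*exp(j)/(5.39*exp(2*j) + 0.34*exp(j) + 2.01)^3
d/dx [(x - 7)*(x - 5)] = 2*x - 12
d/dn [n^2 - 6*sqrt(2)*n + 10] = 2*n - 6*sqrt(2)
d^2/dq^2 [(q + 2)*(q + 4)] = 2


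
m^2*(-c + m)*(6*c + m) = -6*c^2*m^2 + 5*c*m^3 + m^4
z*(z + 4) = z^2 + 4*z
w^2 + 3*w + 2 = (w + 1)*(w + 2)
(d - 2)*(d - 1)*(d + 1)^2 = d^4 - d^3 - 3*d^2 + d + 2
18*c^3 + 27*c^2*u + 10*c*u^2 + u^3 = (c + u)*(3*c + u)*(6*c + u)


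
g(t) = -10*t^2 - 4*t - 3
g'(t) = -20*t - 4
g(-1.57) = -21.37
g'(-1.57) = 27.40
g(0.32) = -5.30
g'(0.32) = -10.40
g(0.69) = -10.52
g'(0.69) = -17.80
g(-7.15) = -485.62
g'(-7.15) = 139.00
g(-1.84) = -29.50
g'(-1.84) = 32.80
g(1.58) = -34.28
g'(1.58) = -35.60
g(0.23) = -4.45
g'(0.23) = -8.60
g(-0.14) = -2.64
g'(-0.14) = -1.20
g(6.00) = -387.00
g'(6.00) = -124.00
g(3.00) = -105.00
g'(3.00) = -64.00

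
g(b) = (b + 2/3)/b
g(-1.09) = 0.39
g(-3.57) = 0.81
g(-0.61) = -0.09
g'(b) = 1/b - (b + 2/3)/b^2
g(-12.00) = 0.94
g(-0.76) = 0.12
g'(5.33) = -0.02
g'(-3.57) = -0.05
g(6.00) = 1.11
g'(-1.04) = -0.62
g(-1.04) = 0.36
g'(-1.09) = -0.56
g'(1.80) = -0.21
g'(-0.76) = -1.15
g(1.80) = 1.37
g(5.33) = 1.13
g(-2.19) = 0.70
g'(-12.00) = 0.00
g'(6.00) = -0.02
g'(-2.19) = -0.14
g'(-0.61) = -1.79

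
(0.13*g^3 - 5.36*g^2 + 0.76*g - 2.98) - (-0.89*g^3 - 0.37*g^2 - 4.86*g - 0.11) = 1.02*g^3 - 4.99*g^2 + 5.62*g - 2.87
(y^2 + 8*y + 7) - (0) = y^2 + 8*y + 7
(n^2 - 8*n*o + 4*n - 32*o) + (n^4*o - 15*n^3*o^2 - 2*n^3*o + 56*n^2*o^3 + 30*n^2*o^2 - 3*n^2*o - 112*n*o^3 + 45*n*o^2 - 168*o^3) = n^4*o - 15*n^3*o^2 - 2*n^3*o + 56*n^2*o^3 + 30*n^2*o^2 - 3*n^2*o + n^2 - 112*n*o^3 + 45*n*o^2 - 8*n*o + 4*n - 168*o^3 - 32*o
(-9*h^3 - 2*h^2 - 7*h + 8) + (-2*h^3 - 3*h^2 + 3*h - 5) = -11*h^3 - 5*h^2 - 4*h + 3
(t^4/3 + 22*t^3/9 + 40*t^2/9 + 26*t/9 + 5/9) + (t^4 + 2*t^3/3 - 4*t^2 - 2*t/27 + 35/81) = 4*t^4/3 + 28*t^3/9 + 4*t^2/9 + 76*t/27 + 80/81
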